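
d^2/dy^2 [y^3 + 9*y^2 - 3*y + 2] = 6*y + 18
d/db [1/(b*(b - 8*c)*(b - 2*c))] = (-b*(b - 8*c) - b*(b - 2*c) - (b - 8*c)*(b - 2*c))/(b^2*(b - 8*c)^2*(b - 2*c)^2)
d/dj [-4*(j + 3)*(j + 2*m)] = -8*j - 8*m - 12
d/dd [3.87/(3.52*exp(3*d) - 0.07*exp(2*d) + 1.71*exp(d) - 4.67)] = (-40.8672*exp(2*d) + 0.5418*exp(d) - 6.6177)*exp(d)/(3.52*exp(3*d) - 0.07*exp(2*d) + 1.71*exp(d) - 4.67)^2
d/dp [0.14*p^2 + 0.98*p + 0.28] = 0.28*p + 0.98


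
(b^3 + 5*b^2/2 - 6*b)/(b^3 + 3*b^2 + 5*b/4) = 2*(2*b^2 + 5*b - 12)/(4*b^2 + 12*b + 5)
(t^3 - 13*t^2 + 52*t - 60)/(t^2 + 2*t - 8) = (t^2 - 11*t + 30)/(t + 4)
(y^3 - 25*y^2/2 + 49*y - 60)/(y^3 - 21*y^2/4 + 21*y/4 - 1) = 2*(2*y^2 - 17*y + 30)/(4*y^2 - 5*y + 1)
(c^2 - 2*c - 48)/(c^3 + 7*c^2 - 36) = (c - 8)/(c^2 + c - 6)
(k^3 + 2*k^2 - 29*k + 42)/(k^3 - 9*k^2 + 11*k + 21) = (k^2 + 5*k - 14)/(k^2 - 6*k - 7)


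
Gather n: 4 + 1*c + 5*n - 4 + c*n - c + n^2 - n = n^2 + n*(c + 4)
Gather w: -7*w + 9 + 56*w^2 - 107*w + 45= 56*w^2 - 114*w + 54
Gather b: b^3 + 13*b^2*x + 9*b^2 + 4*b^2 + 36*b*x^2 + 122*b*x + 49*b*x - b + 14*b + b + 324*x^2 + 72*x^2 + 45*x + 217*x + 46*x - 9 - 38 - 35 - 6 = b^3 + b^2*(13*x + 13) + b*(36*x^2 + 171*x + 14) + 396*x^2 + 308*x - 88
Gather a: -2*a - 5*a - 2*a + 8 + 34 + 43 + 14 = 99 - 9*a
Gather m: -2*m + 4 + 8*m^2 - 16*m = 8*m^2 - 18*m + 4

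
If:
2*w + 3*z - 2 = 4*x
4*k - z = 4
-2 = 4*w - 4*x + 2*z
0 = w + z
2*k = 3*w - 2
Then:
No Solution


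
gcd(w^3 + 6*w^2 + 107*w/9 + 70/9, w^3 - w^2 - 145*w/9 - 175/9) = w^2 + 4*w + 35/9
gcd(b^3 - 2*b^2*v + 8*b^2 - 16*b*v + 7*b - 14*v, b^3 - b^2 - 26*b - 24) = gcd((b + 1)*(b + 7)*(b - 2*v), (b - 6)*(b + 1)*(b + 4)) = b + 1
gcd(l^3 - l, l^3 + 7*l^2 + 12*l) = l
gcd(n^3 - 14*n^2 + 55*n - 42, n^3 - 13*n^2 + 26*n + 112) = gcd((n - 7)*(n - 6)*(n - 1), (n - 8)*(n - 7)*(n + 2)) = n - 7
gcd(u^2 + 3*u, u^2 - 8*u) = u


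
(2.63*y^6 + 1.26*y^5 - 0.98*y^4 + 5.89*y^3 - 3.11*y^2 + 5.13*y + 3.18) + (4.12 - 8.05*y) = 2.63*y^6 + 1.26*y^5 - 0.98*y^4 + 5.89*y^3 - 3.11*y^2 - 2.92*y + 7.3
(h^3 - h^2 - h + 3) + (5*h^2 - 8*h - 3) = h^3 + 4*h^2 - 9*h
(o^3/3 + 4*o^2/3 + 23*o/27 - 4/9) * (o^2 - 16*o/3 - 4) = o^5/3 - 4*o^4/9 - 205*o^3/27 - 836*o^2/81 - 28*o/27 + 16/9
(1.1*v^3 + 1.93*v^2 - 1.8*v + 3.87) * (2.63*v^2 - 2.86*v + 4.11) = 2.893*v^5 + 1.9299*v^4 - 5.7328*v^3 + 23.2584*v^2 - 18.4662*v + 15.9057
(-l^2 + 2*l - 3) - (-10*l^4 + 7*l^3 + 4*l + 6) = 10*l^4 - 7*l^3 - l^2 - 2*l - 9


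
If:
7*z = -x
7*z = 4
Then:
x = -4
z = 4/7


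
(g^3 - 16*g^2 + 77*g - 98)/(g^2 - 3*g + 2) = (g^2 - 14*g + 49)/(g - 1)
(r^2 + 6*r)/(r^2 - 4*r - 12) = r*(r + 6)/(r^2 - 4*r - 12)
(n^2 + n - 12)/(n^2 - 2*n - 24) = (n - 3)/(n - 6)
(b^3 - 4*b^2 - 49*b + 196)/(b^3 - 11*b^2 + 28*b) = (b + 7)/b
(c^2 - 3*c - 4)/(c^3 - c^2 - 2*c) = (c - 4)/(c*(c - 2))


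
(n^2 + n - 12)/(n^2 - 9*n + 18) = (n + 4)/(n - 6)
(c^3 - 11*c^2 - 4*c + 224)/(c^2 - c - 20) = (c^2 - 15*c + 56)/(c - 5)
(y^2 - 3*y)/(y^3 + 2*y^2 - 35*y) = (y - 3)/(y^2 + 2*y - 35)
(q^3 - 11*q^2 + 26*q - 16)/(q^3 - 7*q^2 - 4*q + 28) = (q^2 - 9*q + 8)/(q^2 - 5*q - 14)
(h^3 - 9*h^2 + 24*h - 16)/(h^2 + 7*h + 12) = (h^3 - 9*h^2 + 24*h - 16)/(h^2 + 7*h + 12)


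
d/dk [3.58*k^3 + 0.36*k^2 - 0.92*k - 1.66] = 10.74*k^2 + 0.72*k - 0.92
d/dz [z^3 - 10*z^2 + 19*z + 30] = 3*z^2 - 20*z + 19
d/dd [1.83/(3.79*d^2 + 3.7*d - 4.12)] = (-13.8714*d - 6.771)/(3.79*d^2 + 3.7*d - 4.12)^2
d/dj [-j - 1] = -1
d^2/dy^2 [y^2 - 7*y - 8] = 2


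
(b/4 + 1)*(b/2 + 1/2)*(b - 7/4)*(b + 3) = b^4/8 + 25*b^3/32 + 5*b^2/8 - 85*b/32 - 21/8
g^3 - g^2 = g^2*(g - 1)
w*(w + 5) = w^2 + 5*w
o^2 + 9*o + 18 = (o + 3)*(o + 6)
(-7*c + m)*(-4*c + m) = 28*c^2 - 11*c*m + m^2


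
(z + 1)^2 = z^2 + 2*z + 1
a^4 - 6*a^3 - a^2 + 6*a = a*(a - 6)*(a - 1)*(a + 1)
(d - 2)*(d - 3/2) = d^2 - 7*d/2 + 3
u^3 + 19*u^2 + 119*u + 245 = (u + 5)*(u + 7)^2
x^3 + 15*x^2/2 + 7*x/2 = x*(x + 1/2)*(x + 7)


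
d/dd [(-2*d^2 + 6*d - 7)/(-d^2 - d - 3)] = (8*d^2 - 2*d - 25)/(d^4 + 2*d^3 + 7*d^2 + 6*d + 9)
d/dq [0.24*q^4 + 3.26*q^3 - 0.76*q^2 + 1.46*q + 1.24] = 0.96*q^3 + 9.78*q^2 - 1.52*q + 1.46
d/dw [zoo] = 0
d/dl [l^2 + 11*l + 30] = 2*l + 11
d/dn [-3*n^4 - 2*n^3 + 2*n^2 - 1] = 2*n*(-6*n^2 - 3*n + 2)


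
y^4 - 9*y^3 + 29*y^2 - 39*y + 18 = (y - 3)^2*(y - 2)*(y - 1)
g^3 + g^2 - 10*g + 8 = (g - 2)*(g - 1)*(g + 4)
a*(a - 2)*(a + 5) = a^3 + 3*a^2 - 10*a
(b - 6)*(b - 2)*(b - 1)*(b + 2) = b^4 - 7*b^3 + 2*b^2 + 28*b - 24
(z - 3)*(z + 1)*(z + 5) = z^3 + 3*z^2 - 13*z - 15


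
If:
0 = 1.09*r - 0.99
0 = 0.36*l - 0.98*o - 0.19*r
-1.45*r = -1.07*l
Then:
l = 1.23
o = 0.28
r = 0.91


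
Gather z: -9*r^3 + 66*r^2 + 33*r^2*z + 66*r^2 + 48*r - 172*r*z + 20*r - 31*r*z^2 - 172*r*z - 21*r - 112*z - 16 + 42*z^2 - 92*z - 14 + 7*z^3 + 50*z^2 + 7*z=-9*r^3 + 132*r^2 + 47*r + 7*z^3 + z^2*(92 - 31*r) + z*(33*r^2 - 344*r - 197) - 30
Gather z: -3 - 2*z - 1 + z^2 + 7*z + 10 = z^2 + 5*z + 6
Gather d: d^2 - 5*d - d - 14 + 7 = d^2 - 6*d - 7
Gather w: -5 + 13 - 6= 2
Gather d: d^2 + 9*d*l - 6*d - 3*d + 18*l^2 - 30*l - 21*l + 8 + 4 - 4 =d^2 + d*(9*l - 9) + 18*l^2 - 51*l + 8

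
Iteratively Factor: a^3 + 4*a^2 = (a + 4)*(a^2) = a*(a + 4)*(a)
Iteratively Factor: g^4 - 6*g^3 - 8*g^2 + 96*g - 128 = (g - 4)*(g^3 - 2*g^2 - 16*g + 32) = (g - 4)*(g + 4)*(g^2 - 6*g + 8) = (g - 4)*(g - 2)*(g + 4)*(g - 4)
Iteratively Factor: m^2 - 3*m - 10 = (m + 2)*(m - 5)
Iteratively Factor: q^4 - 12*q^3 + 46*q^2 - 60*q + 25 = (q - 5)*(q^3 - 7*q^2 + 11*q - 5) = (q - 5)*(q - 1)*(q^2 - 6*q + 5) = (q - 5)*(q - 1)^2*(q - 5)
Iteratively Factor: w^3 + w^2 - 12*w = (w + 4)*(w^2 - 3*w) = w*(w + 4)*(w - 3)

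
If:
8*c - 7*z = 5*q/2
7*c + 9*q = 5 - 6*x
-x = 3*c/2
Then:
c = 63*z/67 + 25/134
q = 14*z/67 + 40/67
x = -189*z/134 - 75/268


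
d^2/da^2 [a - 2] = 0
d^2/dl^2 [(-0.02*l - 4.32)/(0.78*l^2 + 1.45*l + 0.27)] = (-(0.02*l + 4.32)*(1.56*l + 1.45)*(3.12*l + 2.9) + (0.0936*l + 6.7972)*(0.78*l^2 + 1.45*l + 0.27))/(0.78*l^2 + 1.45*l + 0.27)^3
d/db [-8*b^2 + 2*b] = 2 - 16*b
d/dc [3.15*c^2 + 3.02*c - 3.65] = 6.3*c + 3.02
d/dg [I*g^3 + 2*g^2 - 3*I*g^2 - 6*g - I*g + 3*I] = 3*I*g^2 + g*(4 - 6*I) - 6 - I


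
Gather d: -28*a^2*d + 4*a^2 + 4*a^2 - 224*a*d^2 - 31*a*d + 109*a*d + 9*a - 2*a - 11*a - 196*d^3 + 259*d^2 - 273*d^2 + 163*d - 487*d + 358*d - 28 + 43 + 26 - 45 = 8*a^2 - 4*a - 196*d^3 + d^2*(-224*a - 14) + d*(-28*a^2 + 78*a + 34) - 4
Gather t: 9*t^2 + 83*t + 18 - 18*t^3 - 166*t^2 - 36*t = -18*t^3 - 157*t^2 + 47*t + 18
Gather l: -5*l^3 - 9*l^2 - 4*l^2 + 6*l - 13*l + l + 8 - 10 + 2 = -5*l^3 - 13*l^2 - 6*l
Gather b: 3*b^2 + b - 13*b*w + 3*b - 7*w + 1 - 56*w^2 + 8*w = 3*b^2 + b*(4 - 13*w) - 56*w^2 + w + 1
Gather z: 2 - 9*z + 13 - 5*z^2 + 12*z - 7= -5*z^2 + 3*z + 8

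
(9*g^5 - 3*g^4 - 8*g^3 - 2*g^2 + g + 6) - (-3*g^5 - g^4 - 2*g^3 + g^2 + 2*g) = 12*g^5 - 2*g^4 - 6*g^3 - 3*g^2 - g + 6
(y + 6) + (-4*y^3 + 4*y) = -4*y^3 + 5*y + 6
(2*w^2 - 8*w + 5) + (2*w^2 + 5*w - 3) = 4*w^2 - 3*w + 2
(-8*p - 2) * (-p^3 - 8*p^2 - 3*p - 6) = 8*p^4 + 66*p^3 + 40*p^2 + 54*p + 12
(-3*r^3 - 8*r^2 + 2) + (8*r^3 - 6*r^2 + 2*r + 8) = 5*r^3 - 14*r^2 + 2*r + 10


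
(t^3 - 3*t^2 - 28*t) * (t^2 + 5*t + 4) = t^5 + 2*t^4 - 39*t^3 - 152*t^2 - 112*t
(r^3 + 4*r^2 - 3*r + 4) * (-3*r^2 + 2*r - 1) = -3*r^5 - 10*r^4 + 16*r^3 - 22*r^2 + 11*r - 4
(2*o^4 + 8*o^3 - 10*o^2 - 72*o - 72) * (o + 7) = 2*o^5 + 22*o^4 + 46*o^3 - 142*o^2 - 576*o - 504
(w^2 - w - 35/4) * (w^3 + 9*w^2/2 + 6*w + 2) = w^5 + 7*w^4/2 - 29*w^3/4 - 347*w^2/8 - 109*w/2 - 35/2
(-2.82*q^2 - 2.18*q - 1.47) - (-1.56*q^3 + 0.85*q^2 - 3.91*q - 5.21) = 1.56*q^3 - 3.67*q^2 + 1.73*q + 3.74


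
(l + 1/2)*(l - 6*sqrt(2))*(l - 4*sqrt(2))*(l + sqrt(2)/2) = l^4 - 19*sqrt(2)*l^3/2 + l^3/2 - 19*sqrt(2)*l^2/4 + 38*l^2 + 19*l + 24*sqrt(2)*l + 12*sqrt(2)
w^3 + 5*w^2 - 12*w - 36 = (w - 3)*(w + 2)*(w + 6)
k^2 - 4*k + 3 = (k - 3)*(k - 1)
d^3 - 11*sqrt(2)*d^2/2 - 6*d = d*(d - 6*sqrt(2))*(d + sqrt(2)/2)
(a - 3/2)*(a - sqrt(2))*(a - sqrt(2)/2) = a^3 - 3*sqrt(2)*a^2/2 - 3*a^2/2 + a + 9*sqrt(2)*a/4 - 3/2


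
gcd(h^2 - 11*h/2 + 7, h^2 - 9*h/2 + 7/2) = h - 7/2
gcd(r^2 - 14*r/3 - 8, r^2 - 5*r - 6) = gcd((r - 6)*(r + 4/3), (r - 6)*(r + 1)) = r - 6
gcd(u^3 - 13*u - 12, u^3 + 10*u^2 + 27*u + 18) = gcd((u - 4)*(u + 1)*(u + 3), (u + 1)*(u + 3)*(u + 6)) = u^2 + 4*u + 3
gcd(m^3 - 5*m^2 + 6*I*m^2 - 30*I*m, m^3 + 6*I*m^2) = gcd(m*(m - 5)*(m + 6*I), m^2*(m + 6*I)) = m^2 + 6*I*m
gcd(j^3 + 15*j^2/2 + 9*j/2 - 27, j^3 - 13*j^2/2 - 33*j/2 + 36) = j^2 + 3*j/2 - 9/2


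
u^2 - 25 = (u - 5)*(u + 5)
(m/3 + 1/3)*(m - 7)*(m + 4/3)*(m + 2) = m^4/3 - 8*m^3/9 - 73*m^2/9 - 118*m/9 - 56/9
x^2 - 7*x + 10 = (x - 5)*(x - 2)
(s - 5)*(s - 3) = s^2 - 8*s + 15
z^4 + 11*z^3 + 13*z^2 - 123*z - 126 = (z - 3)*(z + 1)*(z + 6)*(z + 7)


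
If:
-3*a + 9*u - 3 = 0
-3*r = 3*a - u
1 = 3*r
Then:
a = -1/4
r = 1/3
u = 1/4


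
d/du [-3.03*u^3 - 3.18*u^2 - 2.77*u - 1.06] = -9.09*u^2 - 6.36*u - 2.77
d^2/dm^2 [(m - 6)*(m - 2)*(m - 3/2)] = 6*m - 19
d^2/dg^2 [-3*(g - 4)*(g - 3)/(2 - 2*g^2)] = 3*(-7*g^3 + 39*g^2 - 21*g + 13)/(g^6 - 3*g^4 + 3*g^2 - 1)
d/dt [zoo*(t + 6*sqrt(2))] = zoo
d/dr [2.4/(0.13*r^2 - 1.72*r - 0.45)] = (4.128 - 0.624*r)/(-0.13*r^2 + 1.72*r + 0.45)^2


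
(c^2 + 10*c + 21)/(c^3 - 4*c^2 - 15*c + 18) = (c + 7)/(c^2 - 7*c + 6)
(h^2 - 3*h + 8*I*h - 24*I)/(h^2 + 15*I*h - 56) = (h - 3)/(h + 7*I)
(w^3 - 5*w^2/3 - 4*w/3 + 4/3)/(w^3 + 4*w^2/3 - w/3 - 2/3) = (w - 2)/(w + 1)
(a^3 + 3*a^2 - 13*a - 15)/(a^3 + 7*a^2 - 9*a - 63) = (a^2 + 6*a + 5)/(a^2 + 10*a + 21)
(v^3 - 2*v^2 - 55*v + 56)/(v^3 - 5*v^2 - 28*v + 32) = (v + 7)/(v + 4)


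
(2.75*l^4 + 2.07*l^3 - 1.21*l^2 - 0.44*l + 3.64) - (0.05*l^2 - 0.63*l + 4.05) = 2.75*l^4 + 2.07*l^3 - 1.26*l^2 + 0.19*l - 0.41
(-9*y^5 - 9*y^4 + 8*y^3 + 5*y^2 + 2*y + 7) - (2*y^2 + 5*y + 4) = -9*y^5 - 9*y^4 + 8*y^3 + 3*y^2 - 3*y + 3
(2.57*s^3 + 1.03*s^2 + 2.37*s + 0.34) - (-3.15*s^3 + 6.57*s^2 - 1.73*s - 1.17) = 5.72*s^3 - 5.54*s^2 + 4.1*s + 1.51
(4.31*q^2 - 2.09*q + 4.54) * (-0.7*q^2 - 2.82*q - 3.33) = -3.017*q^4 - 10.6912*q^3 - 11.6365*q^2 - 5.8431*q - 15.1182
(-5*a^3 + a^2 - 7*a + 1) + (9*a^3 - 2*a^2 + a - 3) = 4*a^3 - a^2 - 6*a - 2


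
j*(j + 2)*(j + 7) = j^3 + 9*j^2 + 14*j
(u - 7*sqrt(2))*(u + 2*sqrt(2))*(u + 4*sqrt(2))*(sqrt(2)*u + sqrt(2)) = sqrt(2)*u^4 - 2*u^3 + sqrt(2)*u^3 - 68*sqrt(2)*u^2 - 2*u^2 - 224*u - 68*sqrt(2)*u - 224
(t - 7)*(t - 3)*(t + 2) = t^3 - 8*t^2 + t + 42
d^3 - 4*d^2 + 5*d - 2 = (d - 2)*(d - 1)^2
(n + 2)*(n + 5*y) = n^2 + 5*n*y + 2*n + 10*y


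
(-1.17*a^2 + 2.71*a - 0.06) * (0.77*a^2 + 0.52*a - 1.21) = -0.9009*a^4 + 1.4783*a^3 + 2.7787*a^2 - 3.3103*a + 0.0726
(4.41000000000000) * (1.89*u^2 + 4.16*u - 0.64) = 8.3349*u^2 + 18.3456*u - 2.8224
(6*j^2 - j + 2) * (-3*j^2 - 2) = -18*j^4 + 3*j^3 - 18*j^2 + 2*j - 4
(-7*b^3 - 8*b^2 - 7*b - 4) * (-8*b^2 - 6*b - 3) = 56*b^5 + 106*b^4 + 125*b^3 + 98*b^2 + 45*b + 12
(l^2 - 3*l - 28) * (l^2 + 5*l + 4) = l^4 + 2*l^3 - 39*l^2 - 152*l - 112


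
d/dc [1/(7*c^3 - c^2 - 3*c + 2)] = (-21*c^2 + 2*c + 3)/(7*c^3 - c^2 - 3*c + 2)^2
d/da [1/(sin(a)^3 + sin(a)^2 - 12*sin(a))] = (-3*sin(a)^2 - 2*sin(a) + 12)*cos(a)/((sin(a)^2 + sin(a) - 12)^2*sin(a)^2)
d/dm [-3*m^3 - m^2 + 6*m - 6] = -9*m^2 - 2*m + 6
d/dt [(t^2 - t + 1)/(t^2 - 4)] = (t^2 - 10*t + 4)/(t^4 - 8*t^2 + 16)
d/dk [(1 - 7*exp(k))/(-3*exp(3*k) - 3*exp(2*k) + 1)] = (-3*(3*exp(k) + 2)*(7*exp(k) - 1)*exp(k) + 21*exp(3*k) + 21*exp(2*k) - 7)*exp(k)/(3*exp(3*k) + 3*exp(2*k) - 1)^2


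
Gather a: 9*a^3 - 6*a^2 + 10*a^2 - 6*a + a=9*a^3 + 4*a^2 - 5*a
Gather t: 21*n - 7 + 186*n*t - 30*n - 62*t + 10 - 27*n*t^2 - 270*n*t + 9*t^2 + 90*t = -9*n + t^2*(9 - 27*n) + t*(28 - 84*n) + 3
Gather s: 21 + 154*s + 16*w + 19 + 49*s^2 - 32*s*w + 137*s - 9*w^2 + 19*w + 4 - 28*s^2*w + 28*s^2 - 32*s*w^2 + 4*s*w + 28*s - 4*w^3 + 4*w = s^2*(77 - 28*w) + s*(-32*w^2 - 28*w + 319) - 4*w^3 - 9*w^2 + 39*w + 44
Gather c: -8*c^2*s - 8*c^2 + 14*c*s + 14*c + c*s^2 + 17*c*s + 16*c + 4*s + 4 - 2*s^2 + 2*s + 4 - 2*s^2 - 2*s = c^2*(-8*s - 8) + c*(s^2 + 31*s + 30) - 4*s^2 + 4*s + 8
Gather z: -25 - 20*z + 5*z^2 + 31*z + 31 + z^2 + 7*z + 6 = 6*z^2 + 18*z + 12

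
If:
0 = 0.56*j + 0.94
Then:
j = -1.68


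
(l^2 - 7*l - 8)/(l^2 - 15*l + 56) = (l + 1)/(l - 7)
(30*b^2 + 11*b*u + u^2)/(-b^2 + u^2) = (30*b^2 + 11*b*u + u^2)/(-b^2 + u^2)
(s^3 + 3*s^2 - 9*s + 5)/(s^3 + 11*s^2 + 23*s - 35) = (s - 1)/(s + 7)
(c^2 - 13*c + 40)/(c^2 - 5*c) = (c - 8)/c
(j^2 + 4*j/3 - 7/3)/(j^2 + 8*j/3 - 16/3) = (3*j^2 + 4*j - 7)/(3*j^2 + 8*j - 16)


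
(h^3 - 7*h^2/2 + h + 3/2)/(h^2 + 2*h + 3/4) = 2*(h^2 - 4*h + 3)/(2*h + 3)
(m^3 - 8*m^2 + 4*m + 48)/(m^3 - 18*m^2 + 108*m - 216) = (m^2 - 2*m - 8)/(m^2 - 12*m + 36)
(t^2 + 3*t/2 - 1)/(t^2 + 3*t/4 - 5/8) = 4*(t + 2)/(4*t + 5)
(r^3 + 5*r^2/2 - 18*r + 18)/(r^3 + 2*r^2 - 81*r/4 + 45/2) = 2*(r - 2)/(2*r - 5)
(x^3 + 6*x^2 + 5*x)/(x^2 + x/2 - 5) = 2*x*(x^2 + 6*x + 5)/(2*x^2 + x - 10)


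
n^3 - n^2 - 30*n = n*(n - 6)*(n + 5)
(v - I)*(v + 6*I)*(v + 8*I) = v^3 + 13*I*v^2 - 34*v + 48*I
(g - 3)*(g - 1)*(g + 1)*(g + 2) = g^4 - g^3 - 7*g^2 + g + 6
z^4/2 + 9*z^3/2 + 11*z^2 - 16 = (z/2 + 1)*(z - 1)*(z + 4)^2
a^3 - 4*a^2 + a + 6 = (a - 3)*(a - 2)*(a + 1)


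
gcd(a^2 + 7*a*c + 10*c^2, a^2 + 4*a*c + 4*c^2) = a + 2*c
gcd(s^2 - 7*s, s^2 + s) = s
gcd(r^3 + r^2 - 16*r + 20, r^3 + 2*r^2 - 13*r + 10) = r^2 + 3*r - 10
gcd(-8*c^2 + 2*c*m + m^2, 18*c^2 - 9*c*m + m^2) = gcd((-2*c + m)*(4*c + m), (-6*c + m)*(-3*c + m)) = 1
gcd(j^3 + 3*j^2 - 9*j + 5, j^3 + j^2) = 1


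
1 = 1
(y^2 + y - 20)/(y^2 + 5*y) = (y - 4)/y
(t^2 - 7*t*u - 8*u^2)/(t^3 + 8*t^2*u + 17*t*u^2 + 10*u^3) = (t - 8*u)/(t^2 + 7*t*u + 10*u^2)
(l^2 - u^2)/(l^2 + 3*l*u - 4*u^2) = (l + u)/(l + 4*u)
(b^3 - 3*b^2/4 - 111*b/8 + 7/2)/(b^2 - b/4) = b - 1/2 - 14/b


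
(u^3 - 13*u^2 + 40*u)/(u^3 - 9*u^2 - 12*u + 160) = u/(u + 4)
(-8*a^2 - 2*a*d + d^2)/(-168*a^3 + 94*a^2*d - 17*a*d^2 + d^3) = (2*a + d)/(42*a^2 - 13*a*d + d^2)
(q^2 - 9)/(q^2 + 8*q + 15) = (q - 3)/(q + 5)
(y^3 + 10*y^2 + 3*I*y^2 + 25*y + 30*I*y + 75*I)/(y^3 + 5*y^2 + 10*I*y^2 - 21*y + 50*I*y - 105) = (y + 5)/(y + 7*I)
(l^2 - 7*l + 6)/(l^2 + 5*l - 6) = (l - 6)/(l + 6)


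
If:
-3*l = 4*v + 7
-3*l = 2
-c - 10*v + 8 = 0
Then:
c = 41/2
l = -2/3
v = -5/4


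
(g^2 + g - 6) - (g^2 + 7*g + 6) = -6*g - 12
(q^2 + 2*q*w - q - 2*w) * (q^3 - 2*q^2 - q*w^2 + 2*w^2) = q^5 + 2*q^4*w - 3*q^4 - q^3*w^2 - 6*q^3*w + 2*q^3 - 2*q^2*w^3 + 3*q^2*w^2 + 4*q^2*w + 6*q*w^3 - 2*q*w^2 - 4*w^3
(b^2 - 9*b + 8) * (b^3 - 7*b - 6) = b^5 - 9*b^4 + b^3 + 57*b^2 - 2*b - 48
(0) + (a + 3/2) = a + 3/2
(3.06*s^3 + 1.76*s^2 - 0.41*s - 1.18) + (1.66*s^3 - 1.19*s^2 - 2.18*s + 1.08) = 4.72*s^3 + 0.57*s^2 - 2.59*s - 0.0999999999999999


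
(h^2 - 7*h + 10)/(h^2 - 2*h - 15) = (h - 2)/(h + 3)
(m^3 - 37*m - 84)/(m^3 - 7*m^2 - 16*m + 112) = (m + 3)/(m - 4)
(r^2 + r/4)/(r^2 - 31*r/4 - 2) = r/(r - 8)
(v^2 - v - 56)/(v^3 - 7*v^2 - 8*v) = (v + 7)/(v*(v + 1))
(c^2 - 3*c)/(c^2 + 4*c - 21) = c/(c + 7)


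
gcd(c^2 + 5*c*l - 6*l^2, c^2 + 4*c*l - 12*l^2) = c + 6*l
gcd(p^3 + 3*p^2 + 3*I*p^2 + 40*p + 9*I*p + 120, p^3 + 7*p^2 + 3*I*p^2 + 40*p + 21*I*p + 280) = p^2 + 3*I*p + 40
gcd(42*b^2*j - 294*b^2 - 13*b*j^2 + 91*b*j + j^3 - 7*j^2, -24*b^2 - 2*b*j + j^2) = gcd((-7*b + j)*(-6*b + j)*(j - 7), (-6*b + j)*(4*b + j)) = 6*b - j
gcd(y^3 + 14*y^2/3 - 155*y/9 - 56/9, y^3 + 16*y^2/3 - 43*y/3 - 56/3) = y^2 + 13*y/3 - 56/3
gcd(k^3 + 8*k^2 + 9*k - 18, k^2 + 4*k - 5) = k - 1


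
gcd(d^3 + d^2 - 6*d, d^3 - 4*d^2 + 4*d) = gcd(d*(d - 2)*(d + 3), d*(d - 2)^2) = d^2 - 2*d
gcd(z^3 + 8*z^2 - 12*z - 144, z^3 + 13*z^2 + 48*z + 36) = z^2 + 12*z + 36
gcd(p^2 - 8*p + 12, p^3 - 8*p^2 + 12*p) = p^2 - 8*p + 12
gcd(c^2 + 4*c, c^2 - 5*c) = c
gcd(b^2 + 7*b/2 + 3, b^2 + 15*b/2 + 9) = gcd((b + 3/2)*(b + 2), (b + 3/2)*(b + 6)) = b + 3/2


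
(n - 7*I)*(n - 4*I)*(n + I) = n^3 - 10*I*n^2 - 17*n - 28*I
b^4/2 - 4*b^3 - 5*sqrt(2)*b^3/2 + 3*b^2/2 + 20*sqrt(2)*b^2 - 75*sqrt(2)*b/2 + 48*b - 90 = (b/2 + sqrt(2)/2)*(b - 5)*(b - 3)*(b - 6*sqrt(2))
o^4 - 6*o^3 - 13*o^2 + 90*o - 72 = (o - 6)*(o - 3)*(o - 1)*(o + 4)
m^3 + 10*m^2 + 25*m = m*(m + 5)^2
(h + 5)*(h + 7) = h^2 + 12*h + 35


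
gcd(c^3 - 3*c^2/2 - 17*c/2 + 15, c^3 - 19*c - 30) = c + 3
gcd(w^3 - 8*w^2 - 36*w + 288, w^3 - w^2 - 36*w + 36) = w^2 - 36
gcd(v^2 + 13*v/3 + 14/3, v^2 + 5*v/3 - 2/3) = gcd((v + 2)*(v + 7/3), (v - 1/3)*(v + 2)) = v + 2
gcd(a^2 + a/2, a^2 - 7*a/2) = a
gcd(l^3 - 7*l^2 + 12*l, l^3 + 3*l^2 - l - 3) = 1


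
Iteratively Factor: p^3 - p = (p - 1)*(p^2 + p) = p*(p - 1)*(p + 1)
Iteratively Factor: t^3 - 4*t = (t - 2)*(t^2 + 2*t) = (t - 2)*(t + 2)*(t)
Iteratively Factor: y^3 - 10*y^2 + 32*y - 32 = (y - 4)*(y^2 - 6*y + 8) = (y - 4)*(y - 2)*(y - 4)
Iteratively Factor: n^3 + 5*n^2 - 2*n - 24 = (n + 4)*(n^2 + n - 6) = (n - 2)*(n + 4)*(n + 3)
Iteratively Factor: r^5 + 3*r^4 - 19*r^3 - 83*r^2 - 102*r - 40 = (r + 4)*(r^4 - r^3 - 15*r^2 - 23*r - 10) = (r + 2)*(r + 4)*(r^3 - 3*r^2 - 9*r - 5) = (r + 1)*(r + 2)*(r + 4)*(r^2 - 4*r - 5) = (r - 5)*(r + 1)*(r + 2)*(r + 4)*(r + 1)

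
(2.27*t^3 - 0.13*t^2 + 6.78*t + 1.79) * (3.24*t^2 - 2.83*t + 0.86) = 7.3548*t^5 - 6.8453*t^4 + 24.2873*t^3 - 13.4996*t^2 + 0.765099999999999*t + 1.5394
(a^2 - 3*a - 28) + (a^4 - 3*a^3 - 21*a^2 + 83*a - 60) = a^4 - 3*a^3 - 20*a^2 + 80*a - 88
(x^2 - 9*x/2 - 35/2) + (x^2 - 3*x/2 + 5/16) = 2*x^2 - 6*x - 275/16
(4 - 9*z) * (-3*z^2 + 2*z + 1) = 27*z^3 - 30*z^2 - z + 4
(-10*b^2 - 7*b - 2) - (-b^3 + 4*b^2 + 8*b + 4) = b^3 - 14*b^2 - 15*b - 6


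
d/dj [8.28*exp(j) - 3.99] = 8.28*exp(j)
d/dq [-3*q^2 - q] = -6*q - 1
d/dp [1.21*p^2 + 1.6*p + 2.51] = 2.42*p + 1.6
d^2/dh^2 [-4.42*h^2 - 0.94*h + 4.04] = -8.84000000000000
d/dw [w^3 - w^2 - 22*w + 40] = 3*w^2 - 2*w - 22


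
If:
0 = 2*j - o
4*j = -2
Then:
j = -1/2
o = -1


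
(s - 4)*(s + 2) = s^2 - 2*s - 8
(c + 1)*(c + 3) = c^2 + 4*c + 3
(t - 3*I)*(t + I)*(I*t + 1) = I*t^3 + 3*t^2 + I*t + 3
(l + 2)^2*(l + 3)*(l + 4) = l^4 + 11*l^3 + 44*l^2 + 76*l + 48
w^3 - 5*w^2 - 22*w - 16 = (w - 8)*(w + 1)*(w + 2)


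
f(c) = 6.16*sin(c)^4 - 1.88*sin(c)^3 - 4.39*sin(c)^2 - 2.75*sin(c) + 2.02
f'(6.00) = -1.22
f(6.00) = 2.52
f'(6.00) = -1.22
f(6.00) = 2.52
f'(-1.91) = 6.70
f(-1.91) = 7.16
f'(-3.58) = 5.08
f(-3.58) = 0.12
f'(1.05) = 0.73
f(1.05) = -1.41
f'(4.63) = 1.97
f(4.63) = 8.34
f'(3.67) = 2.52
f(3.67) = 2.93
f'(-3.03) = 1.86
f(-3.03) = 2.28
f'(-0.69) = -4.47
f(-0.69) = 3.49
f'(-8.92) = 2.28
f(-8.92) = 2.87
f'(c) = 24.64*sin(c)^3*cos(c) - 5.64*sin(c)^2*cos(c) - 8.78*sin(c)*cos(c) - 2.75*cos(c)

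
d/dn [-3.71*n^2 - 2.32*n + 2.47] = -7.42*n - 2.32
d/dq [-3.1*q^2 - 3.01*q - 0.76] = -6.2*q - 3.01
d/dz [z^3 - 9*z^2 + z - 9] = 3*z^2 - 18*z + 1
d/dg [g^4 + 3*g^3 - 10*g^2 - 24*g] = 4*g^3 + 9*g^2 - 20*g - 24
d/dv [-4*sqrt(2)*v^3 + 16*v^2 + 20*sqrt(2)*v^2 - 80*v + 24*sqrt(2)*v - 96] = -12*sqrt(2)*v^2 + 32*v + 40*sqrt(2)*v - 80 + 24*sqrt(2)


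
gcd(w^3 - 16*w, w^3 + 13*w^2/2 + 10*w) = w^2 + 4*w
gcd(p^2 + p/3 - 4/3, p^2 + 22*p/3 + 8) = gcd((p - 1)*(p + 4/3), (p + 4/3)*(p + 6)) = p + 4/3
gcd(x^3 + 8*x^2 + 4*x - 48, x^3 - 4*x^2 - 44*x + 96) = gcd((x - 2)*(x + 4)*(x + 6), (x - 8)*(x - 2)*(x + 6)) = x^2 + 4*x - 12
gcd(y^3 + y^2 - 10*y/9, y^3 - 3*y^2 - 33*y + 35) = 1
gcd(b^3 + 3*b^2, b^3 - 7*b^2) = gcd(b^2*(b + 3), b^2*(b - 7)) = b^2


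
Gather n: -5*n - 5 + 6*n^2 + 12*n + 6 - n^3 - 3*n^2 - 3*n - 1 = -n^3 + 3*n^2 + 4*n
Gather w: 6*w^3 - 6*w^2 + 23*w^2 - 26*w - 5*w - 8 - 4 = 6*w^3 + 17*w^2 - 31*w - 12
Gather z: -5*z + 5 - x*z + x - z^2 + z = x - z^2 + z*(-x - 4) + 5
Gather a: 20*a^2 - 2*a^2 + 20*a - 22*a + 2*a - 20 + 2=18*a^2 - 18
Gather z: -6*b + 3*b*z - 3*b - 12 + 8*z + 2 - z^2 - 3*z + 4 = -9*b - z^2 + z*(3*b + 5) - 6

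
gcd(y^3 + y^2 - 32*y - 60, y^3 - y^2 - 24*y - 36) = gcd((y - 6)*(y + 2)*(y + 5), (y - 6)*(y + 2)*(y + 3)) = y^2 - 4*y - 12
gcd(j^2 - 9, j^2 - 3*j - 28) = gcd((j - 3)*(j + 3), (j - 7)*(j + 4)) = 1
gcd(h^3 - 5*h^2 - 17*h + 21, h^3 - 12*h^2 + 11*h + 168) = h^2 - 4*h - 21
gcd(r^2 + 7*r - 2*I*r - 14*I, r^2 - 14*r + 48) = 1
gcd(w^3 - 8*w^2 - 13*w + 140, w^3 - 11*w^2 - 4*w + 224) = w^2 - 3*w - 28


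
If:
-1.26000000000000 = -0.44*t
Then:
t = 2.86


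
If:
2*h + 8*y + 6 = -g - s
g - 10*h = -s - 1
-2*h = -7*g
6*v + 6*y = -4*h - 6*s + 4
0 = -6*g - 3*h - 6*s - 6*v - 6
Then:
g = -55/136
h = -385/272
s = -59/4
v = 8085/544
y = 815/544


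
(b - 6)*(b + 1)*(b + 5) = b^3 - 31*b - 30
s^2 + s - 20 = (s - 4)*(s + 5)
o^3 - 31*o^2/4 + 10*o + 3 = (o - 6)*(o - 2)*(o + 1/4)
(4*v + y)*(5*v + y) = 20*v^2 + 9*v*y + y^2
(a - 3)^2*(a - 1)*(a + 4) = a^4 - 3*a^3 - 13*a^2 + 51*a - 36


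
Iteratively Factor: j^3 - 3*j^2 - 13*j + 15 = (j + 3)*(j^2 - 6*j + 5) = (j - 5)*(j + 3)*(j - 1)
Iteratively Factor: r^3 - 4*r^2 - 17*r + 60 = (r - 3)*(r^2 - r - 20) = (r - 3)*(r + 4)*(r - 5)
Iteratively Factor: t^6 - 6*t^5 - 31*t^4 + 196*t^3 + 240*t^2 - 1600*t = (t - 4)*(t^5 - 2*t^4 - 39*t^3 + 40*t^2 + 400*t) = (t - 4)*(t + 4)*(t^4 - 6*t^3 - 15*t^2 + 100*t) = (t - 4)*(t + 4)^2*(t^3 - 10*t^2 + 25*t) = (t - 5)*(t - 4)*(t + 4)^2*(t^2 - 5*t) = t*(t - 5)*(t - 4)*(t + 4)^2*(t - 5)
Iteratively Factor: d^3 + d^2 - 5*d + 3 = (d - 1)*(d^2 + 2*d - 3) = (d - 1)^2*(d + 3)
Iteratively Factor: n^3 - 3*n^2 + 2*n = (n - 2)*(n^2 - n) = n*(n - 2)*(n - 1)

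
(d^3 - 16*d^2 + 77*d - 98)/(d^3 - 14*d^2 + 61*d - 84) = (d^2 - 9*d + 14)/(d^2 - 7*d + 12)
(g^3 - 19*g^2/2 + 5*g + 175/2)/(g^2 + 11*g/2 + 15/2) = (g^2 - 12*g + 35)/(g + 3)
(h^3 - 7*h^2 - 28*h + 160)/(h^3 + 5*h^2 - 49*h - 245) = (h^2 - 12*h + 32)/(h^2 - 49)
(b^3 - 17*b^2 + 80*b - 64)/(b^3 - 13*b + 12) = (b^2 - 16*b + 64)/(b^2 + b - 12)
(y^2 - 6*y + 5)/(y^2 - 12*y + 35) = (y - 1)/(y - 7)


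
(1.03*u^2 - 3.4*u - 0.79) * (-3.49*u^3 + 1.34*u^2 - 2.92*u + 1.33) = -3.5947*u^5 + 13.2462*u^4 - 4.8065*u^3 + 10.2393*u^2 - 2.2152*u - 1.0507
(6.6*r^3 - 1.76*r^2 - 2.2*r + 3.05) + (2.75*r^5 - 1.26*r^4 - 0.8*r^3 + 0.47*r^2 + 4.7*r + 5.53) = 2.75*r^5 - 1.26*r^4 + 5.8*r^3 - 1.29*r^2 + 2.5*r + 8.58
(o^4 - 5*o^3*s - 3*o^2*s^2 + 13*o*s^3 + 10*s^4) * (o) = o^5 - 5*o^4*s - 3*o^3*s^2 + 13*o^2*s^3 + 10*o*s^4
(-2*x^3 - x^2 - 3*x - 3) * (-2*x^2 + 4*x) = 4*x^5 - 6*x^4 + 2*x^3 - 6*x^2 - 12*x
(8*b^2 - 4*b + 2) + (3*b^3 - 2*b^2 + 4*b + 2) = 3*b^3 + 6*b^2 + 4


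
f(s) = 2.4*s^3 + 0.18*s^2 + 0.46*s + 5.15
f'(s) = 7.2*s^2 + 0.36*s + 0.46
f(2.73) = 56.58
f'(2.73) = 55.10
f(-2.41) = -28.51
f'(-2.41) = 41.41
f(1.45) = 13.51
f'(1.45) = 16.12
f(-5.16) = -322.16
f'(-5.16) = 190.31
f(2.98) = 71.63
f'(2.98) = 65.47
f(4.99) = 310.13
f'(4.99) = 181.54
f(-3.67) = -112.75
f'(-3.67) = 96.11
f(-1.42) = -2.01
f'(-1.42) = 14.47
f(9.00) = 1773.47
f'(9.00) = 586.90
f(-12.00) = -4121.65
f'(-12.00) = 1032.94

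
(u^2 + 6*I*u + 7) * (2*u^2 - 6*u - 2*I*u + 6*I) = 2*u^4 - 6*u^3 + 10*I*u^3 + 26*u^2 - 30*I*u^2 - 78*u - 14*I*u + 42*I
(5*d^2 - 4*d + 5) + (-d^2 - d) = 4*d^2 - 5*d + 5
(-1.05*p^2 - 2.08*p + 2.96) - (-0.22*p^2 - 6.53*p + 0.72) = -0.83*p^2 + 4.45*p + 2.24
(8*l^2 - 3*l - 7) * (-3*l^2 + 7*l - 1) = -24*l^4 + 65*l^3 - 8*l^2 - 46*l + 7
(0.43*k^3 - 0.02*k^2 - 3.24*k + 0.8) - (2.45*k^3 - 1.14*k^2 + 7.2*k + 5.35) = -2.02*k^3 + 1.12*k^2 - 10.44*k - 4.55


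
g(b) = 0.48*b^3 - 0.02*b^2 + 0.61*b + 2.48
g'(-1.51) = 3.95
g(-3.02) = -12.77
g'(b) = 1.44*b^2 - 0.04*b + 0.61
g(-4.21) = -36.26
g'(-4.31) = 27.53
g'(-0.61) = 1.17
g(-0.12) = 2.41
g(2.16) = 8.54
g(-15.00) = -1631.17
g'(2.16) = 7.24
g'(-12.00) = 208.45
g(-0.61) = 1.99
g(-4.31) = -38.95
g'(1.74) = 4.90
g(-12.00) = -837.16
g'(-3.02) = 13.86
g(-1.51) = -0.14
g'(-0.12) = 0.64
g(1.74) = 6.01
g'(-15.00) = 325.21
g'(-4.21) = 26.30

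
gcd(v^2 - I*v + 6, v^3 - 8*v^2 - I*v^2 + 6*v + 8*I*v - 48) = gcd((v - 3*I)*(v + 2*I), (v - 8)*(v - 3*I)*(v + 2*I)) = v^2 - I*v + 6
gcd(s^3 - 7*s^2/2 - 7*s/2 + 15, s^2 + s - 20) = 1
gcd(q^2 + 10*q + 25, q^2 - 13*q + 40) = 1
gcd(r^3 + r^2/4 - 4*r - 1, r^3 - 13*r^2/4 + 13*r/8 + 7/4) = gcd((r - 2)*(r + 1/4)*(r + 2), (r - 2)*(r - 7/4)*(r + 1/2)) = r - 2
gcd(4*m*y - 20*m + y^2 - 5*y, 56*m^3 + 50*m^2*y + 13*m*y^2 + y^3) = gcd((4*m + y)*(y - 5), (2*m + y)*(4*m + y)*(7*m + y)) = 4*m + y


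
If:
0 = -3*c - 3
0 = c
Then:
No Solution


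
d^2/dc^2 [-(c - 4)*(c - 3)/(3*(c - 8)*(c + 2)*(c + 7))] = 2*(-c^6 + 21*c^5 - 225*c^4 - 525*c^3 + 6420*c^2 + 408*c - 99728)/(3*(c^9 + 3*c^8 - 171*c^7 - 683*c^6 + 9246*c^5 + 48732*c^4 - 118504*c^3 - 1092672*c^2 - 2182656*c - 1404928))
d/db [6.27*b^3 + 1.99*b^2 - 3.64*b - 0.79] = 18.81*b^2 + 3.98*b - 3.64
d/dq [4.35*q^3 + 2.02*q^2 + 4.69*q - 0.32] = 13.05*q^2 + 4.04*q + 4.69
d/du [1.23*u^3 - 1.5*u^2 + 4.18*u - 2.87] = 3.69*u^2 - 3.0*u + 4.18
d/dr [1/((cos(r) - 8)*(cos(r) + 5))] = (2*cos(r) - 3)*sin(r)/((cos(r) - 8)^2*(cos(r) + 5)^2)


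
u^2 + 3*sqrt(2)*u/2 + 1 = (u + sqrt(2)/2)*(u + sqrt(2))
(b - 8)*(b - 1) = b^2 - 9*b + 8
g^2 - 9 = (g - 3)*(g + 3)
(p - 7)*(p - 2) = p^2 - 9*p + 14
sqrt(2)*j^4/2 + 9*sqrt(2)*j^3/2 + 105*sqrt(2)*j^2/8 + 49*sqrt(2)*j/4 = j*(j + 7/2)^2*(sqrt(2)*j/2 + sqrt(2))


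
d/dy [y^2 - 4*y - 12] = 2*y - 4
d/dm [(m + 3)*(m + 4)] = 2*m + 7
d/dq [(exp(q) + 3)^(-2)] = -2*exp(q)/(exp(q) + 3)^3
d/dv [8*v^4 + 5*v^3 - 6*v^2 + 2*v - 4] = 32*v^3 + 15*v^2 - 12*v + 2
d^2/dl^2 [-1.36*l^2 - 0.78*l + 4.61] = -2.72000000000000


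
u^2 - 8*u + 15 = (u - 5)*(u - 3)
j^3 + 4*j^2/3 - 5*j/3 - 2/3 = (j - 1)*(j + 1/3)*(j + 2)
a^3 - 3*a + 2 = (a - 1)^2*(a + 2)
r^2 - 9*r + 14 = (r - 7)*(r - 2)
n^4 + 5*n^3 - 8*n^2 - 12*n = n*(n - 2)*(n + 1)*(n + 6)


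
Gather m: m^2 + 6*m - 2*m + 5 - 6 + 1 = m^2 + 4*m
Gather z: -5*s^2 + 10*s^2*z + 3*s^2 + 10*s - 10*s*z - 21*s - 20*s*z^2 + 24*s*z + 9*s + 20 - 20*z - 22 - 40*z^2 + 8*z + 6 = -2*s^2 - 2*s + z^2*(-20*s - 40) + z*(10*s^2 + 14*s - 12) + 4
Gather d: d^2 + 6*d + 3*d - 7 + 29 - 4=d^2 + 9*d + 18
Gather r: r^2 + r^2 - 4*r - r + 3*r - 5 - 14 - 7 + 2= 2*r^2 - 2*r - 24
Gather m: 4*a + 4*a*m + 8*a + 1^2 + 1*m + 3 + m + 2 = 12*a + m*(4*a + 2) + 6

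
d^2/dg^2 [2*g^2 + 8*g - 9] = 4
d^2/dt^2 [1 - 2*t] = 0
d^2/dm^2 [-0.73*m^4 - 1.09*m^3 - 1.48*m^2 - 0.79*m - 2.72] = -8.76*m^2 - 6.54*m - 2.96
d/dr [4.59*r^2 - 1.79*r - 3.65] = 9.18*r - 1.79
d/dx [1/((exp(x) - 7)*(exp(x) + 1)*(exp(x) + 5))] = -((exp(x) - 7)*(exp(x) + 1) + (exp(x) - 7)*(exp(x) + 5) + (exp(x) + 1)*(exp(x) + 5))/(4*(exp(x) - 7)^2*(exp(x) + 5)^2*cosh(x/2)^2)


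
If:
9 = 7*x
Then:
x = 9/7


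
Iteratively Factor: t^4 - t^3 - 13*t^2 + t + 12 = (t + 3)*(t^3 - 4*t^2 - t + 4) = (t - 4)*(t + 3)*(t^2 - 1) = (t - 4)*(t - 1)*(t + 3)*(t + 1)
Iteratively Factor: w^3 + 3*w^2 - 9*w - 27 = (w + 3)*(w^2 - 9) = (w - 3)*(w + 3)*(w + 3)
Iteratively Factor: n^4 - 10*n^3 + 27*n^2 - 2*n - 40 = (n - 2)*(n^3 - 8*n^2 + 11*n + 20) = (n - 2)*(n + 1)*(n^2 - 9*n + 20) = (n - 4)*(n - 2)*(n + 1)*(n - 5)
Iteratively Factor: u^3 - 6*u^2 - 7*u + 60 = (u - 4)*(u^2 - 2*u - 15) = (u - 4)*(u + 3)*(u - 5)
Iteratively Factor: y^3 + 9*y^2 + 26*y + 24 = (y + 2)*(y^2 + 7*y + 12) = (y + 2)*(y + 3)*(y + 4)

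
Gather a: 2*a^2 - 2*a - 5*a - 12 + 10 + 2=2*a^2 - 7*a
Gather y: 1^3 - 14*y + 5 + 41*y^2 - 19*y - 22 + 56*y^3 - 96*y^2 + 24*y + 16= 56*y^3 - 55*y^2 - 9*y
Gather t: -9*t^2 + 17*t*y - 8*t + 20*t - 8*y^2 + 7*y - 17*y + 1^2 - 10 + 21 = -9*t^2 + t*(17*y + 12) - 8*y^2 - 10*y + 12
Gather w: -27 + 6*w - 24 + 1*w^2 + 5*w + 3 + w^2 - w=2*w^2 + 10*w - 48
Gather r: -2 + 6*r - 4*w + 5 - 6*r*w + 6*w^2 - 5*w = r*(6 - 6*w) + 6*w^2 - 9*w + 3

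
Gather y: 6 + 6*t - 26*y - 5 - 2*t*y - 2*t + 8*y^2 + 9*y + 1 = 4*t + 8*y^2 + y*(-2*t - 17) + 2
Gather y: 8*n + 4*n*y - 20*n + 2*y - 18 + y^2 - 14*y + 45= -12*n + y^2 + y*(4*n - 12) + 27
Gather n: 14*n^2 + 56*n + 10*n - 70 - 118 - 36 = 14*n^2 + 66*n - 224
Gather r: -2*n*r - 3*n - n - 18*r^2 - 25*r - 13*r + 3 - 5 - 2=-4*n - 18*r^2 + r*(-2*n - 38) - 4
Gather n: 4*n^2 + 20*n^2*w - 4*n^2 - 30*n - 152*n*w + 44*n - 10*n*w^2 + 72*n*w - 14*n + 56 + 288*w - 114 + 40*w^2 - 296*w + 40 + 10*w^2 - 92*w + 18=20*n^2*w + n*(-10*w^2 - 80*w) + 50*w^2 - 100*w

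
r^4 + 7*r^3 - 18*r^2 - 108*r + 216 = (r - 3)*(r - 2)*(r + 6)^2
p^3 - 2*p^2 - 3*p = p*(p - 3)*(p + 1)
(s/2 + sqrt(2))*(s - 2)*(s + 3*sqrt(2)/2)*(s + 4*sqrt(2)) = s^4/2 - s^3 + 15*sqrt(2)*s^3/4 - 15*sqrt(2)*s^2/2 + 17*s^2 - 34*s + 12*sqrt(2)*s - 24*sqrt(2)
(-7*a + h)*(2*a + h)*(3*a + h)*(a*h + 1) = -42*a^4*h - 29*a^3*h^2 - 42*a^3 - 2*a^2*h^3 - 29*a^2*h + a*h^4 - 2*a*h^2 + h^3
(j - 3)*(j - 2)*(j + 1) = j^3 - 4*j^2 + j + 6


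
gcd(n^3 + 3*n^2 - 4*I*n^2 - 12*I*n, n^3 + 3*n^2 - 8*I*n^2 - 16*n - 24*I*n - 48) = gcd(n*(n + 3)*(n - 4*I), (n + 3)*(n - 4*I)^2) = n^2 + n*(3 - 4*I) - 12*I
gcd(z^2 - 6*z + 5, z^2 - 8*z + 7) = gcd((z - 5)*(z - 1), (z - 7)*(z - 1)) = z - 1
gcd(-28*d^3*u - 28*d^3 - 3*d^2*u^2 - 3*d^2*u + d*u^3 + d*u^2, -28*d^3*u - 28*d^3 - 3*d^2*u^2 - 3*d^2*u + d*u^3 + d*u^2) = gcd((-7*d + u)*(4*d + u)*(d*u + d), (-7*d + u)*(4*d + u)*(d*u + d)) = -28*d^3*u - 28*d^3 - 3*d^2*u^2 - 3*d^2*u + d*u^3 + d*u^2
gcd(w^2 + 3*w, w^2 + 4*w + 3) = w + 3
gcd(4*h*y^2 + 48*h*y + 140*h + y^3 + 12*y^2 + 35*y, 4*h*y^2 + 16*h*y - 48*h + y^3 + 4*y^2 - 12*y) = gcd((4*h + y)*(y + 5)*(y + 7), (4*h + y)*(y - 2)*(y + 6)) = 4*h + y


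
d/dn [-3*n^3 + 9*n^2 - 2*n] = -9*n^2 + 18*n - 2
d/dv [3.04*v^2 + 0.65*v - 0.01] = 6.08*v + 0.65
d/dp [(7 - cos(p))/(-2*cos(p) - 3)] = -17*sin(p)/(2*cos(p) + 3)^2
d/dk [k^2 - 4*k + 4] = 2*k - 4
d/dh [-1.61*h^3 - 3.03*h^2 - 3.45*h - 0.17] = -4.83*h^2 - 6.06*h - 3.45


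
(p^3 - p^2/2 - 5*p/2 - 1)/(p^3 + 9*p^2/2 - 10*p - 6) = (p + 1)/(p + 6)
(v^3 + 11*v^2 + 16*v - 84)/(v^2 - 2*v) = v + 13 + 42/v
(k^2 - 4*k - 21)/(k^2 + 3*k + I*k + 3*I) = (k - 7)/(k + I)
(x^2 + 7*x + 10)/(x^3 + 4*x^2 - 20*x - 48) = (x + 5)/(x^2 + 2*x - 24)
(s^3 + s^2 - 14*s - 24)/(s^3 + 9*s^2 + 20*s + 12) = (s^2 - s - 12)/(s^2 + 7*s + 6)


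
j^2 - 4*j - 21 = (j - 7)*(j + 3)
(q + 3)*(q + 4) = q^2 + 7*q + 12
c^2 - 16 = (c - 4)*(c + 4)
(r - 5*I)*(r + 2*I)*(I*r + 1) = I*r^3 + 4*r^2 + 7*I*r + 10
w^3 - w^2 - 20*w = w*(w - 5)*(w + 4)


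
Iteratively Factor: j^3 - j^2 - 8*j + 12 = (j + 3)*(j^2 - 4*j + 4) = (j - 2)*(j + 3)*(j - 2)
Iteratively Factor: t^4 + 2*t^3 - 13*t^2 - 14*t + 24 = (t + 4)*(t^3 - 2*t^2 - 5*t + 6) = (t + 2)*(t + 4)*(t^2 - 4*t + 3) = (t - 1)*(t + 2)*(t + 4)*(t - 3)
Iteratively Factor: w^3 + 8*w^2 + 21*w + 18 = (w + 3)*(w^2 + 5*w + 6) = (w + 2)*(w + 3)*(w + 3)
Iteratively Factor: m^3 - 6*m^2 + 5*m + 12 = (m - 3)*(m^2 - 3*m - 4) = (m - 3)*(m + 1)*(m - 4)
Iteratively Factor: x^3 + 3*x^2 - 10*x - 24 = (x + 4)*(x^2 - x - 6) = (x + 2)*(x + 4)*(x - 3)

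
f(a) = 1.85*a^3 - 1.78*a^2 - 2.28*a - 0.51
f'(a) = 5.55*a^2 - 3.56*a - 2.28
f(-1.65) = -9.90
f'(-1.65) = 18.70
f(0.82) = -2.56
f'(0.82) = -1.47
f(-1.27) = -4.27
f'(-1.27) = 11.19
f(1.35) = -2.28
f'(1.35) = 3.03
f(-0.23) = -0.10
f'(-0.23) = -1.17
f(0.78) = -2.49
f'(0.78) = -1.68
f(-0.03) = -0.44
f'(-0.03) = -2.17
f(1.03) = -2.73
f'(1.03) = -0.06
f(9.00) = 1183.44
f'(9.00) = 415.23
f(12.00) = 2912.61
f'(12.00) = 754.20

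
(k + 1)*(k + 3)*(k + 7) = k^3 + 11*k^2 + 31*k + 21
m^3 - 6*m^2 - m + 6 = (m - 6)*(m - 1)*(m + 1)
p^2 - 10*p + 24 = (p - 6)*(p - 4)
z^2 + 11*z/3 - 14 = (z - 7/3)*(z + 6)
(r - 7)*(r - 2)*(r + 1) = r^3 - 8*r^2 + 5*r + 14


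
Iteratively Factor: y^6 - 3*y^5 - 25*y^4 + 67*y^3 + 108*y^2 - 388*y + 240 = (y + 4)*(y^5 - 7*y^4 + 3*y^3 + 55*y^2 - 112*y + 60) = (y - 1)*(y + 4)*(y^4 - 6*y^3 - 3*y^2 + 52*y - 60) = (y - 1)*(y + 3)*(y + 4)*(y^3 - 9*y^2 + 24*y - 20) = (y - 5)*(y - 1)*(y + 3)*(y + 4)*(y^2 - 4*y + 4) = (y - 5)*(y - 2)*(y - 1)*(y + 3)*(y + 4)*(y - 2)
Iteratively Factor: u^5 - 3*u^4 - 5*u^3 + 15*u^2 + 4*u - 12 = (u - 3)*(u^4 - 5*u^2 + 4) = (u - 3)*(u - 2)*(u^3 + 2*u^2 - u - 2) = (u - 3)*(u - 2)*(u + 2)*(u^2 - 1) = (u - 3)*(u - 2)*(u + 1)*(u + 2)*(u - 1)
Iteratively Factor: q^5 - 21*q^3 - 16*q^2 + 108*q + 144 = (q - 4)*(q^4 + 4*q^3 - 5*q^2 - 36*q - 36) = (q - 4)*(q + 2)*(q^3 + 2*q^2 - 9*q - 18) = (q - 4)*(q + 2)*(q + 3)*(q^2 - q - 6) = (q - 4)*(q + 2)^2*(q + 3)*(q - 3)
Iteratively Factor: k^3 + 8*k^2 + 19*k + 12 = (k + 4)*(k^2 + 4*k + 3) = (k + 3)*(k + 4)*(k + 1)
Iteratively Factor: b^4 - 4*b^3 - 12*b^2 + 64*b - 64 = (b - 2)*(b^3 - 2*b^2 - 16*b + 32) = (b - 2)^2*(b^2 - 16) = (b - 2)^2*(b + 4)*(b - 4)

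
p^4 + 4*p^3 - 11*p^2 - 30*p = p*(p - 3)*(p + 2)*(p + 5)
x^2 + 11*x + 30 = (x + 5)*(x + 6)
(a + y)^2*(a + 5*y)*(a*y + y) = a^4*y + 7*a^3*y^2 + a^3*y + 11*a^2*y^3 + 7*a^2*y^2 + 5*a*y^4 + 11*a*y^3 + 5*y^4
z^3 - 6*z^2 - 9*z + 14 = (z - 7)*(z - 1)*(z + 2)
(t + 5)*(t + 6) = t^2 + 11*t + 30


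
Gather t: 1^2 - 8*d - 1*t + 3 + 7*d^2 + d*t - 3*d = 7*d^2 - 11*d + t*(d - 1) + 4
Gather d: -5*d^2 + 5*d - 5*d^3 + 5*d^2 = -5*d^3 + 5*d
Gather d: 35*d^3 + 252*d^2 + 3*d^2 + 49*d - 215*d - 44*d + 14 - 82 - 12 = 35*d^3 + 255*d^2 - 210*d - 80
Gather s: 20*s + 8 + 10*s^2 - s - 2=10*s^2 + 19*s + 6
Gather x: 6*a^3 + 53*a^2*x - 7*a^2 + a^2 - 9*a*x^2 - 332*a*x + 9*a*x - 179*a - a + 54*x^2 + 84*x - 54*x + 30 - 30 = 6*a^3 - 6*a^2 - 180*a + x^2*(54 - 9*a) + x*(53*a^2 - 323*a + 30)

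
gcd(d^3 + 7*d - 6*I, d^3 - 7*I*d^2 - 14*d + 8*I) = d^2 - 3*I*d - 2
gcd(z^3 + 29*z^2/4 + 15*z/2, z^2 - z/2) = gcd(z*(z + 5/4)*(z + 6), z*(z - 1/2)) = z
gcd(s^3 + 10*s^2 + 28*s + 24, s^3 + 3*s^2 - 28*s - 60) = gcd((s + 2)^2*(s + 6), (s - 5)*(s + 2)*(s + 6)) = s^2 + 8*s + 12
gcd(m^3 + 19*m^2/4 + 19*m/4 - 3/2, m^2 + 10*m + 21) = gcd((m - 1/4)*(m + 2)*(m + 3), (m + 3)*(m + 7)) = m + 3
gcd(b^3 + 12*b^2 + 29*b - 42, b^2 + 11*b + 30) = b + 6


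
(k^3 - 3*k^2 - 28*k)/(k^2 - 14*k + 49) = k*(k + 4)/(k - 7)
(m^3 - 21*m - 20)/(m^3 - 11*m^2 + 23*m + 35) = (m + 4)/(m - 7)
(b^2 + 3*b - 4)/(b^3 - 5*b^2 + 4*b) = (b + 4)/(b*(b - 4))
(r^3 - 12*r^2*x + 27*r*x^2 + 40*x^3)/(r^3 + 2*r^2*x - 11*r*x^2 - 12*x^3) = (-r^2 + 13*r*x - 40*x^2)/(-r^2 - r*x + 12*x^2)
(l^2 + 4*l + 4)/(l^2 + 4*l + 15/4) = 4*(l^2 + 4*l + 4)/(4*l^2 + 16*l + 15)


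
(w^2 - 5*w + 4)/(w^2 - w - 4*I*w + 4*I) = (w - 4)/(w - 4*I)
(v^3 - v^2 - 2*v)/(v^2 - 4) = v*(v + 1)/(v + 2)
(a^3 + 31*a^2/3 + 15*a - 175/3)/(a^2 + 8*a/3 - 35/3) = (3*a^2 + 16*a - 35)/(3*a - 7)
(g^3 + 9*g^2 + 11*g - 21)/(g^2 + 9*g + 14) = (g^2 + 2*g - 3)/(g + 2)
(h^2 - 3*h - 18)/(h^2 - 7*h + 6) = (h + 3)/(h - 1)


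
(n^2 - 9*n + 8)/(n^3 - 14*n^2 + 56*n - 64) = (n - 1)/(n^2 - 6*n + 8)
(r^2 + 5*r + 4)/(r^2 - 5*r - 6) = (r + 4)/(r - 6)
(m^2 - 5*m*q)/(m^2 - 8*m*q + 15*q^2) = m/(m - 3*q)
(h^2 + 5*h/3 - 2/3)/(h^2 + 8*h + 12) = (h - 1/3)/(h + 6)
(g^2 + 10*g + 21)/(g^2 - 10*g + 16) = (g^2 + 10*g + 21)/(g^2 - 10*g + 16)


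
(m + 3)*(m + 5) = m^2 + 8*m + 15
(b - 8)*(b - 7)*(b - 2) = b^3 - 17*b^2 + 86*b - 112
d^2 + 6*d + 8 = (d + 2)*(d + 4)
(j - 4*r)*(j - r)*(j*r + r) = j^3*r - 5*j^2*r^2 + j^2*r + 4*j*r^3 - 5*j*r^2 + 4*r^3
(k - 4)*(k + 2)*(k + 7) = k^3 + 5*k^2 - 22*k - 56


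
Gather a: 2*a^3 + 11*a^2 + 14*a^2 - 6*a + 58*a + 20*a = 2*a^3 + 25*a^2 + 72*a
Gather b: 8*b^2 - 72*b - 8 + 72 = 8*b^2 - 72*b + 64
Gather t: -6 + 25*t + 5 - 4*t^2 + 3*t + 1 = -4*t^2 + 28*t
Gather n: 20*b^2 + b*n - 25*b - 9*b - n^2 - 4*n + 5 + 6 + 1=20*b^2 - 34*b - n^2 + n*(b - 4) + 12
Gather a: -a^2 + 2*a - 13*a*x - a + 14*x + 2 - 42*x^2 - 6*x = -a^2 + a*(1 - 13*x) - 42*x^2 + 8*x + 2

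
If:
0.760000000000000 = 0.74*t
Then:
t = 1.03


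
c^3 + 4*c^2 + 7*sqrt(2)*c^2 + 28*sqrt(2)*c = c*(c + 4)*(c + 7*sqrt(2))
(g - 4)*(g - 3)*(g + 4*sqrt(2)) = g^3 - 7*g^2 + 4*sqrt(2)*g^2 - 28*sqrt(2)*g + 12*g + 48*sqrt(2)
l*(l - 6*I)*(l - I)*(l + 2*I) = l^4 - 5*I*l^3 + 8*l^2 - 12*I*l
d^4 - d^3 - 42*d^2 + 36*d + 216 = (d - 6)*(d - 3)*(d + 2)*(d + 6)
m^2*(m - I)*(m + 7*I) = m^4 + 6*I*m^3 + 7*m^2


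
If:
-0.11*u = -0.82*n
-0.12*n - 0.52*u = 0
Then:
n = 0.00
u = 0.00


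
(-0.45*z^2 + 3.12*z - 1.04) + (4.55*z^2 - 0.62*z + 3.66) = 4.1*z^2 + 2.5*z + 2.62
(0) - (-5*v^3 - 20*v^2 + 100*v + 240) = 5*v^3 + 20*v^2 - 100*v - 240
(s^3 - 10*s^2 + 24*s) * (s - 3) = s^4 - 13*s^3 + 54*s^2 - 72*s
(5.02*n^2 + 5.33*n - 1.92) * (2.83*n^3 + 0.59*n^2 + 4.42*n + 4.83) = 14.2066*n^5 + 18.0457*n^4 + 19.8995*n^3 + 46.6724*n^2 + 17.2575*n - 9.2736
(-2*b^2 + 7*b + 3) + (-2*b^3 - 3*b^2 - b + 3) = -2*b^3 - 5*b^2 + 6*b + 6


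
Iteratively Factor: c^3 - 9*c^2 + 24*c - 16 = (c - 4)*(c^2 - 5*c + 4) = (c - 4)^2*(c - 1)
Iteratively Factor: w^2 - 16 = (w - 4)*(w + 4)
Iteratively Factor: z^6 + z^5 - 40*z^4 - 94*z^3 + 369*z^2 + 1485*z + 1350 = (z + 2)*(z^5 - z^4 - 38*z^3 - 18*z^2 + 405*z + 675) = (z - 5)*(z + 2)*(z^4 + 4*z^3 - 18*z^2 - 108*z - 135) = (z - 5)*(z + 2)*(z + 3)*(z^3 + z^2 - 21*z - 45) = (z - 5)*(z + 2)*(z + 3)^2*(z^2 - 2*z - 15) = (z - 5)^2*(z + 2)*(z + 3)^2*(z + 3)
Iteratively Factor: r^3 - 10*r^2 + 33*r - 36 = (r - 4)*(r^2 - 6*r + 9) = (r - 4)*(r - 3)*(r - 3)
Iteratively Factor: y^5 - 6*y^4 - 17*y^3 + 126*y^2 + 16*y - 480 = (y + 4)*(y^4 - 10*y^3 + 23*y^2 + 34*y - 120) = (y - 3)*(y + 4)*(y^3 - 7*y^2 + 2*y + 40) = (y - 5)*(y - 3)*(y + 4)*(y^2 - 2*y - 8) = (y - 5)*(y - 4)*(y - 3)*(y + 4)*(y + 2)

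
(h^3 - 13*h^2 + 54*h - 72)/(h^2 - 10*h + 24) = h - 3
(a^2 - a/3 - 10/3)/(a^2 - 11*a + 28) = (3*a^2 - a - 10)/(3*(a^2 - 11*a + 28))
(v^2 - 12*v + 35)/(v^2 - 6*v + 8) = (v^2 - 12*v + 35)/(v^2 - 6*v + 8)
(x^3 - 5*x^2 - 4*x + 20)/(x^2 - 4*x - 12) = (x^2 - 7*x + 10)/(x - 6)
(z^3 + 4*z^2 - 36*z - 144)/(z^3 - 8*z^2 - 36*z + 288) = (z + 4)/(z - 8)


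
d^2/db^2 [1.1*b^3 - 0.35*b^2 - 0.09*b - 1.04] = 6.6*b - 0.7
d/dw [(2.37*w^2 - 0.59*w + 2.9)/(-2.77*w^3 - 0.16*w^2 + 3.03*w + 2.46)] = (6.5649*w^4 - 3.2686*w^3 + 31.1857*w^2 + 12.5884*w - 10.2384)/(7.6729*w^6 + 0.8864*w^5 - 16.7606*w^4 - 14.598*w^3 + 8.3937*w^2 + 14.9076*w + 6.0516)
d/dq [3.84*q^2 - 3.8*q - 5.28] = 7.68*q - 3.8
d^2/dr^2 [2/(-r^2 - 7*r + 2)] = 4*(r^2 + 7*r - (2*r + 7)^2 - 2)/(r^2 + 7*r - 2)^3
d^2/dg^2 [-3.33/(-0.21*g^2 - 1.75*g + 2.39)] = (-0.293706*g^2 - 2.44755*g + 3.33*(0.42*g + 1.75)*(0.84*g + 3.5) + 3.342654)/(0.21*g^2 + 1.75*g - 2.39)^3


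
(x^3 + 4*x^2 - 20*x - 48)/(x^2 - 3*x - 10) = (x^2 + 2*x - 24)/(x - 5)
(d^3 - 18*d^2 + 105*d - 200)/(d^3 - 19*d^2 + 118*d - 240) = (d - 5)/(d - 6)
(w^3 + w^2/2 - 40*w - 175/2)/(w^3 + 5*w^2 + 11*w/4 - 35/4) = 2*(w^2 - 2*w - 35)/(2*w^2 + 5*w - 7)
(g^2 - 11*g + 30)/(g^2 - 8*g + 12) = (g - 5)/(g - 2)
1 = 1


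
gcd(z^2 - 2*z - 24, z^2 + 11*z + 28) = z + 4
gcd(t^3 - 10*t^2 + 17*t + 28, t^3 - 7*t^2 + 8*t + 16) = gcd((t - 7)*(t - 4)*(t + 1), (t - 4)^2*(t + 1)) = t^2 - 3*t - 4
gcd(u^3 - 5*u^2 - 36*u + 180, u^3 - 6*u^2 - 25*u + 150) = u^2 - 11*u + 30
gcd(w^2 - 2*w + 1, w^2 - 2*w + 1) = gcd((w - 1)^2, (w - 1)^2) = w^2 - 2*w + 1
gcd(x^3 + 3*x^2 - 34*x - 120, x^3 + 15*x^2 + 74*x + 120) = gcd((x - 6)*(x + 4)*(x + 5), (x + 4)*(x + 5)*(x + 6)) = x^2 + 9*x + 20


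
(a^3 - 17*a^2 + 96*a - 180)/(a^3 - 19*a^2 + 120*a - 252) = (a - 5)/(a - 7)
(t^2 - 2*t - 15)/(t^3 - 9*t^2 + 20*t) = (t + 3)/(t*(t - 4))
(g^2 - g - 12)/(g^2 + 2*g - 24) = (g + 3)/(g + 6)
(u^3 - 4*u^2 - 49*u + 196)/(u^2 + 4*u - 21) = (u^2 - 11*u + 28)/(u - 3)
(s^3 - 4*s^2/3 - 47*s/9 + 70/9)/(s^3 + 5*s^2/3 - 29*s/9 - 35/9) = (s - 2)/(s + 1)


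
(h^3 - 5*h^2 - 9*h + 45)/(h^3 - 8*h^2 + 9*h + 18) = (h^2 - 2*h - 15)/(h^2 - 5*h - 6)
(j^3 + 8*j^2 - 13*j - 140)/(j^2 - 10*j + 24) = (j^2 + 12*j + 35)/(j - 6)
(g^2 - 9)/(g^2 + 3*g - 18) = (g + 3)/(g + 6)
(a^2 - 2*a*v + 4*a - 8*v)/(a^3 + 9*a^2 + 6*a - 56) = (a - 2*v)/(a^2 + 5*a - 14)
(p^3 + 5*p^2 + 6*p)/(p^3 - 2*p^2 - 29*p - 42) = p/(p - 7)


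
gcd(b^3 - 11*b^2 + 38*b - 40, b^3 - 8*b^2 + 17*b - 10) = b^2 - 7*b + 10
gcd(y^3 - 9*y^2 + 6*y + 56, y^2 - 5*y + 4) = y - 4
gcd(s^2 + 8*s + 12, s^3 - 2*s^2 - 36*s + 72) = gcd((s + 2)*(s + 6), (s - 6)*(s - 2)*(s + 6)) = s + 6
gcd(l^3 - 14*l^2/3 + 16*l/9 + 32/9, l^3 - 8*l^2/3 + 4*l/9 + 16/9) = l^2 - 2*l/3 - 8/9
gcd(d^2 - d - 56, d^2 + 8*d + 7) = d + 7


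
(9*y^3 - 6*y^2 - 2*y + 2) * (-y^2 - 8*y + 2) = -9*y^5 - 66*y^4 + 68*y^3 + 2*y^2 - 20*y + 4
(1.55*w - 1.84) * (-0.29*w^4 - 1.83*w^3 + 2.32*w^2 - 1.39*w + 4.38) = -0.4495*w^5 - 2.3029*w^4 + 6.9632*w^3 - 6.4233*w^2 + 9.3466*w - 8.0592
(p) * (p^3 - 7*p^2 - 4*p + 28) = p^4 - 7*p^3 - 4*p^2 + 28*p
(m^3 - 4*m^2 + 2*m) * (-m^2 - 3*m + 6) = -m^5 + m^4 + 16*m^3 - 30*m^2 + 12*m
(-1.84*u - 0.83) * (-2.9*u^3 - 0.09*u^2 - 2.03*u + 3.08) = 5.336*u^4 + 2.5726*u^3 + 3.8099*u^2 - 3.9823*u - 2.5564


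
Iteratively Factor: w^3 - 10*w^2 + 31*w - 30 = (w - 5)*(w^2 - 5*w + 6) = (w - 5)*(w - 3)*(w - 2)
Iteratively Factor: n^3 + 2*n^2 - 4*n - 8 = (n + 2)*(n^2 - 4) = (n + 2)^2*(n - 2)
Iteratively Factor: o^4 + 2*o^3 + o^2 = (o + 1)*(o^3 + o^2) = o*(o + 1)*(o^2 + o) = o^2*(o + 1)*(o + 1)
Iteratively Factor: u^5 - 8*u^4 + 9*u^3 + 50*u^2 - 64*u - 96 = (u - 3)*(u^4 - 5*u^3 - 6*u^2 + 32*u + 32) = (u - 4)*(u - 3)*(u^3 - u^2 - 10*u - 8) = (u - 4)^2*(u - 3)*(u^2 + 3*u + 2) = (u - 4)^2*(u - 3)*(u + 2)*(u + 1)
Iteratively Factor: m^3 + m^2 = (m)*(m^2 + m) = m*(m + 1)*(m)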